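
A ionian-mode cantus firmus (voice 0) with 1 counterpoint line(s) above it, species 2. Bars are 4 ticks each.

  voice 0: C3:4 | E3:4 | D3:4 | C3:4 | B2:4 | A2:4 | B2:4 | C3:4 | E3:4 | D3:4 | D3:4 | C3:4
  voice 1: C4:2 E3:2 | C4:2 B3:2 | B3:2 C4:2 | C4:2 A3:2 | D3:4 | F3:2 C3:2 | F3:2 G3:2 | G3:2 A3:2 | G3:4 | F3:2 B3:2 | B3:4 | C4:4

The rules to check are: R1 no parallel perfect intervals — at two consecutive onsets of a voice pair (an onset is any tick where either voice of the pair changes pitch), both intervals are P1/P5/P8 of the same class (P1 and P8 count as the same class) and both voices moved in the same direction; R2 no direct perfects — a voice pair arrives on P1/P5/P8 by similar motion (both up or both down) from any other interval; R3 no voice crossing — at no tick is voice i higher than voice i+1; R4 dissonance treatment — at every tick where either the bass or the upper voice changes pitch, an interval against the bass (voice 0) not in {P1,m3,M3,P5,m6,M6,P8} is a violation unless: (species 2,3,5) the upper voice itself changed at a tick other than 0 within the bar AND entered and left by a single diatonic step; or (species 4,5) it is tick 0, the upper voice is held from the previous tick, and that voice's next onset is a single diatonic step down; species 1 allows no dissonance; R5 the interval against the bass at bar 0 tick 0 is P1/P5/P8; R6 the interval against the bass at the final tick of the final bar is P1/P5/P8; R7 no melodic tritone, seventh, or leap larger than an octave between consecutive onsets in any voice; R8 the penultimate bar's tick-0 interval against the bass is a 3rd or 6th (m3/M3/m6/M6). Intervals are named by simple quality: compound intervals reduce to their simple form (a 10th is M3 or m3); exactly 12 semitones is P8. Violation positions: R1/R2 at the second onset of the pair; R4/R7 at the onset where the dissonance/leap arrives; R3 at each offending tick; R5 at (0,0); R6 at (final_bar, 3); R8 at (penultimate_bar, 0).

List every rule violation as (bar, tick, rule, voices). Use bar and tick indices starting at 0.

bar 0: v0=C3 v1=C4 downbeat P8
bar 1: v0=E3 v1=C4 downbeat m6
bar 2: v0=D3 v1=B3 downbeat M6
bar 3: v0=C3 v1=C4 downbeat P8
bar 4: v0=B2 v1=D3 downbeat m3
bar 5: v0=A2 v1=F3 downbeat m6
bar 6: v0=B2 v1=F3 downbeat TT
bar 7: v0=C3 v1=G3 downbeat P5
bar 8: v0=E3 v1=G3 downbeat m3
bar 9: v0=D3 v1=F3 downbeat m3
bar 10: v0=D3 v1=B3 downbeat M6
bar 11: v0=C3 v1=C4 downbeat P8
  -> R4 @ bar 2 tick 2 v(0, 1): D3/C4 m7 untreated
  -> R4 @ bar 6 tick 0 v(0, 1): B2/F3 TT untreated
  -> R7 @ bar 9 tick 2 v(1,): F3->B3 leap 6st

(2, 2, R4, (0, 1))
(6, 0, R4, (0, 1))
(9, 2, R7, (1,))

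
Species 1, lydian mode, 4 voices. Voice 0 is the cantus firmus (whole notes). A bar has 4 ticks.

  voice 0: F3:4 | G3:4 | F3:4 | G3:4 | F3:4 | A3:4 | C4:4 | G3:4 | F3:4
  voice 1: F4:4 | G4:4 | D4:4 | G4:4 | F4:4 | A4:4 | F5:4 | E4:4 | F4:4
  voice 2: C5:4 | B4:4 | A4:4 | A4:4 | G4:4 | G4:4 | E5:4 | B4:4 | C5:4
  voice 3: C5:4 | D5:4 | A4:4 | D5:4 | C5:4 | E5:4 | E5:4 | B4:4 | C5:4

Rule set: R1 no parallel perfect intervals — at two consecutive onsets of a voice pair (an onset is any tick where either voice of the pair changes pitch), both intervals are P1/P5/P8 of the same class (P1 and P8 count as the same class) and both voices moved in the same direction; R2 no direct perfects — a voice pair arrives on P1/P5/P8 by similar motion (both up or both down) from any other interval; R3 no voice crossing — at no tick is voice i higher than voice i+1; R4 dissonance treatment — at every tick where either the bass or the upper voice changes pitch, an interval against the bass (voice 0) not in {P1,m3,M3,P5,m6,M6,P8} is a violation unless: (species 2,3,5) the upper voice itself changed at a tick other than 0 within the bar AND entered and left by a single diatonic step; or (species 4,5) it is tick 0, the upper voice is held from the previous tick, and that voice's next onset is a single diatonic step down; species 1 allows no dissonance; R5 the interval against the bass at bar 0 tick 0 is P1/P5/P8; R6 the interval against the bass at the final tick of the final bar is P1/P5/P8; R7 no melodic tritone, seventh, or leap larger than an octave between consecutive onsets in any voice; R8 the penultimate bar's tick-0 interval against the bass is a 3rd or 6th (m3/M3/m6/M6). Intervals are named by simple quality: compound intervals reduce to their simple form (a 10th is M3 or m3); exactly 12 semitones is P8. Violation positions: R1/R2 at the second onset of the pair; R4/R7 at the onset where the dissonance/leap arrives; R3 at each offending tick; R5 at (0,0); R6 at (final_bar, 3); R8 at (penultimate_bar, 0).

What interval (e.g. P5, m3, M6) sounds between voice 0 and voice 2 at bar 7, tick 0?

voice 0=G3 voice 2=B4 -> M3

M3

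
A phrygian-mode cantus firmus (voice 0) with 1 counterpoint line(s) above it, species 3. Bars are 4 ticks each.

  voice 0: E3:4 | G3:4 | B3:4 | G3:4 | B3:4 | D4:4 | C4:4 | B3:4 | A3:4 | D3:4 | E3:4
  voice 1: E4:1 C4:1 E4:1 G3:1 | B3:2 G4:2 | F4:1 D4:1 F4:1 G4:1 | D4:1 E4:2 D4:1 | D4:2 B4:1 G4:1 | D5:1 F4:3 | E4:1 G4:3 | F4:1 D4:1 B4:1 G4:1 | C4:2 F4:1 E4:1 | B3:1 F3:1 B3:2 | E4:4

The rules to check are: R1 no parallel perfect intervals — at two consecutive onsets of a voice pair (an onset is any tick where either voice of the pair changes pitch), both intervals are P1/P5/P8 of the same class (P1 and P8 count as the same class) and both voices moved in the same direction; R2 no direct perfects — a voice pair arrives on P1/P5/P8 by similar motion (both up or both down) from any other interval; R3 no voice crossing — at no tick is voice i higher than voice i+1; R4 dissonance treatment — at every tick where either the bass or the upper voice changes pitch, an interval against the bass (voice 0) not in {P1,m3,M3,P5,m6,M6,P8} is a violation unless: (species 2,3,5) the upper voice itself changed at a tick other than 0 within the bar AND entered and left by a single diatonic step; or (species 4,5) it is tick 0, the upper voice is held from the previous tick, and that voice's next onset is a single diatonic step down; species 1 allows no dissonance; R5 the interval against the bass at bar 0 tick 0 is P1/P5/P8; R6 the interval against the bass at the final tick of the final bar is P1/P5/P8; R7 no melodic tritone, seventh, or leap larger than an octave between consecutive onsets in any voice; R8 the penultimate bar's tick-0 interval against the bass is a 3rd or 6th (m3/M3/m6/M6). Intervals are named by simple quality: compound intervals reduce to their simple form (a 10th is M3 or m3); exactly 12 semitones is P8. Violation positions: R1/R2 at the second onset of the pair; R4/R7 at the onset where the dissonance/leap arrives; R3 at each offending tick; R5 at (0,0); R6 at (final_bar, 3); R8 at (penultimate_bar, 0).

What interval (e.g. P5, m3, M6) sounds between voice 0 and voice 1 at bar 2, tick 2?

TT

voice 0=B3 voice 1=F4 -> TT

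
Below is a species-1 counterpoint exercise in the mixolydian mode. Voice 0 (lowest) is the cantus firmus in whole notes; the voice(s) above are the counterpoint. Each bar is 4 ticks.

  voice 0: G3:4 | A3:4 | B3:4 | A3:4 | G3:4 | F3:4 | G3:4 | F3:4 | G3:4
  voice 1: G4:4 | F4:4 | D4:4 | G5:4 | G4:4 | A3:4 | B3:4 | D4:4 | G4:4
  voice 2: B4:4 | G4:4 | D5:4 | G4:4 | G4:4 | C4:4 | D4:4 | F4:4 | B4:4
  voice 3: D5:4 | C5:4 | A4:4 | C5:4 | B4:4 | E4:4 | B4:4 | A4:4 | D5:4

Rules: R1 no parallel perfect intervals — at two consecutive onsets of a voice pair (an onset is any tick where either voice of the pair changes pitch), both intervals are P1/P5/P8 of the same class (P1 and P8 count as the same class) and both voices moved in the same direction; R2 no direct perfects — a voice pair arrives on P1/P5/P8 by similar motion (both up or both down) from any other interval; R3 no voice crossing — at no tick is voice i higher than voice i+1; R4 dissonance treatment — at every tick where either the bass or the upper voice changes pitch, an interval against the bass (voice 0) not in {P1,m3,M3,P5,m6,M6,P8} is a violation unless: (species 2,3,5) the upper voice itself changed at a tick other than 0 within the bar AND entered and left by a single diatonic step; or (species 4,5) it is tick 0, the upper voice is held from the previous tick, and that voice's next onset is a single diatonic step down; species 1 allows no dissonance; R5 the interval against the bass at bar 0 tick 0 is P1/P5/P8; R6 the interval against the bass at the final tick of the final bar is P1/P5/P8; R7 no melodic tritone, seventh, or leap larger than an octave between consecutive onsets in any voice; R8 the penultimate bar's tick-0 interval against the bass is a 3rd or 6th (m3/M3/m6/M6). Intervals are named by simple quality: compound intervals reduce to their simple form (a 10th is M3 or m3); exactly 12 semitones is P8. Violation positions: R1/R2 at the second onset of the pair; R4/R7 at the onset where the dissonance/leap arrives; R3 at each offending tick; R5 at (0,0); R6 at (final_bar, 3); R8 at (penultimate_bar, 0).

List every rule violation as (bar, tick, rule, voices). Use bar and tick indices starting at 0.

(0, 0, R5, (0, 2))
(1, 0, R1, (1, 3))
(1, 0, R4, (0, 2))
(2, 0, R1, (1, 3))
(2, 0, R3, (2, 3))
(2, 0, R4, (0, 3))
(2, 1, R3, (2, 3))
(2, 2, R3, (2, 3))
(2, 3, R3, (2, 3))
(3, 0, R1, (1, 3))
(3, 0, R3, (1, 2))
(3, 0, R4, (0, 1))
(3, 0, R4, (0, 2))
(3, 0, R7, (1,))
(3, 1, R3, (1, 2))
(3, 2, R3, (1, 2))
(3, 3, R3, (1, 2))
(4, 0, R2, (0, 1))
(5, 0, R2, (0, 2))
(5, 0, R2, (1, 3))
(5, 0, R4, (0, 3))
(5, 0, R7, (1,))
(6, 0, R1, (0, 2))
(6, 0, R2, (1, 3))
(7, 0, R8, (0, 2))
(8, 0, R1, (1, 3))
(8, 0, R2, (0, 1))
(8, 0, R2, (0, 3))
(8, 0, R7, (2,))
(8, 3, R6, (0, 2))

bar 0: v0=G3 v1=G4 v2=B4 v3=D5 downbeat P5
bar 1: v0=A3 v1=F4 v2=G4 v3=C5 downbeat m3
bar 2: v0=B3 v1=D4 v2=D5 v3=A4 downbeat m7
bar 3: v0=A3 v1=G5 v2=G4 v3=C5 downbeat m3
bar 4: v0=G3 v1=G4 v2=G4 v3=B4 downbeat M3
bar 5: v0=F3 v1=A3 v2=C4 v3=E4 downbeat M7
bar 6: v0=G3 v1=B3 v2=D4 v3=B4 downbeat M3
bar 7: v0=F3 v1=D4 v2=F4 v3=A4 downbeat M3
bar 8: v0=G3 v1=G4 v2=B4 v3=D5 downbeat P5
  -> R5 @ bar 0 tick 0 v(0, 2): opens on M3
  -> R1 @ bar 1 tick 0 v(1, 3): G4/D5 P5 -> F4/C5 P5 similar
  -> R4 @ bar 1 tick 0 v(0, 2): A3/G4 m7 untreated
  -> R1 @ bar 2 tick 0 v(1, 3): F4/C5 P5 -> D4/A4 P5 similar
  -> R3 @ bar 2 tick 0 v(2, 3): D5 above A4
  -> R4 @ bar 2 tick 0 v(0, 3): B3/A4 m7 untreated
  -> R3 @ bar 2 tick 1 v(2, 3): D5 above A4
  -> R3 @ bar 2 tick 2 v(2, 3): D5 above A4
  -> R3 @ bar 2 tick 3 v(2, 3): D5 above A4
  -> R1 @ bar 3 tick 0 v(1, 3): D4/A4 P5 -> G5/C5 P5 similar
  -> R3 @ bar 3 tick 0 v(1, 2): G5 above G4
  -> R4 @ bar 3 tick 0 v(0, 1): A3/G5 m7 untreated
  -> R4 @ bar 3 tick 0 v(0, 2): A3/G4 m7 untreated
  -> R7 @ bar 3 tick 0 v(1,): D4->G5 leap 17st
  -> R3 @ bar 3 tick 1 v(1, 2): G5 above G4
  -> R3 @ bar 3 tick 2 v(1, 2): G5 above G4
  -> R3 @ bar 3 tick 3 v(1, 2): G5 above G4
  -> R2 @ bar 4 tick 0 v(0, 1): A3/G5 m7 -> G3/G4 P8 similar
  -> R2 @ bar 5 tick 0 v(0, 2): G3/G4 P8 -> F3/C4 P5 similar
  -> R2 @ bar 5 tick 0 v(1, 3): G4/B4 M3 -> A3/E4 P5 similar
  -> R4 @ bar 5 tick 0 v(0, 3): F3/E4 M7 untreated
  -> R7 @ bar 5 tick 0 v(1,): G4->A3 leap 10st
  -> R1 @ bar 6 tick 0 v(0, 2): F3/C4 P5 -> G3/D4 P5 similar
  -> R2 @ bar 6 tick 0 v(1, 3): A3/E4 P5 -> B3/B4 P8 similar
  -> R8 @ bar 7 tick 0 v(0, 2): penult P8 not 3rd/6th
  -> R1 @ bar 8 tick 0 v(1, 3): D4/A4 P5 -> G4/D5 P5 similar
  -> R2 @ bar 8 tick 0 v(0, 1): F3/D4 M6 -> G3/G4 P8 similar
  -> R2 @ bar 8 tick 0 v(0, 3): F3/A4 M3 -> G3/D5 P5 similar
  -> R7 @ bar 8 tick 0 v(2,): F4->B4 leap 6st
  -> R6 @ bar 8 tick 3 v(0, 2): closes on M3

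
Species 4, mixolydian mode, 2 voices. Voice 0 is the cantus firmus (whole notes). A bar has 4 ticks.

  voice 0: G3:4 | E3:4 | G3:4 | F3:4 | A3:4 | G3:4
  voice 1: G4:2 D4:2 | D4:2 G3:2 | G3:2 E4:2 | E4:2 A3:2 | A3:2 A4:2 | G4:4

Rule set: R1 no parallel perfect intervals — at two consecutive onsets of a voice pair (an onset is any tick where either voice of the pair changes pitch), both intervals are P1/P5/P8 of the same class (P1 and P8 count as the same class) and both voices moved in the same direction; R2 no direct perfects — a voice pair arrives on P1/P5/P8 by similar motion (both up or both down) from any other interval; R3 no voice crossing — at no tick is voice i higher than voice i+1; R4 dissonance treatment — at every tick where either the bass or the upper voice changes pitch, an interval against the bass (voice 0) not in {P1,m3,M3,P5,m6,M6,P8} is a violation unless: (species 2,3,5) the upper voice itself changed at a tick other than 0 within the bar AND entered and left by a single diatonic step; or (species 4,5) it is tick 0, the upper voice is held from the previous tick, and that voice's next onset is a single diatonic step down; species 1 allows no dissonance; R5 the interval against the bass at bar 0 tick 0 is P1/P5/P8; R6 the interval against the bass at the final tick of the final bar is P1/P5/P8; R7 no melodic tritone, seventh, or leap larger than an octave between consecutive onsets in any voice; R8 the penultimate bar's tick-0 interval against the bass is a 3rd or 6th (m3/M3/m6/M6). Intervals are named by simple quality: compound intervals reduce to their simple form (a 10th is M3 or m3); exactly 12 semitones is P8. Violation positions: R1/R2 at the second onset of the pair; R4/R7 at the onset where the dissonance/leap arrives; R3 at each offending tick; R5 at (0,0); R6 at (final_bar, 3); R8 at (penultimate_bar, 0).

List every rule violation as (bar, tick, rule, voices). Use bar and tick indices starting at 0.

(1, 0, R4, (0, 1))
(3, 0, R4, (0, 1))
(4, 0, R8, (0, 1))
(5, 0, R1, (0, 1))

bar 0: v0=G3 v1=G4 downbeat P8
bar 1: v0=E3 v1=D4 downbeat m7
bar 2: v0=G3 v1=G3 downbeat P1
bar 3: v0=F3 v1=E4 downbeat M7
bar 4: v0=A3 v1=A3 downbeat P1
bar 5: v0=G3 v1=G4 downbeat P8
  -> R4 @ bar 1 tick 0 v(0, 1): E3/D4 m7 untreated
  -> R4 @ bar 3 tick 0 v(0, 1): F3/E4 M7 untreated
  -> R8 @ bar 4 tick 0 v(0, 1): penult P1 not 3rd/6th
  -> R1 @ bar 5 tick 0 v(0, 1): A3/A4 P8 -> G3/G4 P8 similar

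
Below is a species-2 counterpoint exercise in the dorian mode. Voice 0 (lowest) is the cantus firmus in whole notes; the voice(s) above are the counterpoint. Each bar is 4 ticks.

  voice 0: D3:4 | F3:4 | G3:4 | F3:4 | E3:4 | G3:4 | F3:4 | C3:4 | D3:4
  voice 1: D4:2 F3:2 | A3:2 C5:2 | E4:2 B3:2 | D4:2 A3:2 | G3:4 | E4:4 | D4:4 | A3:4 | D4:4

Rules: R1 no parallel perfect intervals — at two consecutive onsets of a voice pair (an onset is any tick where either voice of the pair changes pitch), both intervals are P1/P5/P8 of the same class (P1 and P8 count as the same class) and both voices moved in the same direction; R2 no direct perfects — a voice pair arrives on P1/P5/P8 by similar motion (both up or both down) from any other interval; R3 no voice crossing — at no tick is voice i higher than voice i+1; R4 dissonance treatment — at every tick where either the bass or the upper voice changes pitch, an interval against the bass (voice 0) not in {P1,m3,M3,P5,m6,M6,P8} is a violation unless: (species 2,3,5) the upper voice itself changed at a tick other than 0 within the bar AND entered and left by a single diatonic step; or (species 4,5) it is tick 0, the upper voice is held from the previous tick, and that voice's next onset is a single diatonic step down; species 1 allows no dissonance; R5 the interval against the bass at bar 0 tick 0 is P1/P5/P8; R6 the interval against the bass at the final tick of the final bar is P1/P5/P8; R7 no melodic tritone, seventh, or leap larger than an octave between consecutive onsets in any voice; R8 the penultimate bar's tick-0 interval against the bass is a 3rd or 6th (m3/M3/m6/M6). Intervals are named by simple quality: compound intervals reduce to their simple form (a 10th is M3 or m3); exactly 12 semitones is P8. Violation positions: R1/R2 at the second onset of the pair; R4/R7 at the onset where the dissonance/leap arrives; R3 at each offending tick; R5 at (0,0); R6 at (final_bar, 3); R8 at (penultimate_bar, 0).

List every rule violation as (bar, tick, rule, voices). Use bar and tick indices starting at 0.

(1, 2, R7, (1,))
(8, 0, R2, (0, 1))

bar 0: v0=D3 v1=D4 downbeat P8
bar 1: v0=F3 v1=A3 downbeat M3
bar 2: v0=G3 v1=E4 downbeat M6
bar 3: v0=F3 v1=D4 downbeat M6
bar 4: v0=E3 v1=G3 downbeat m3
bar 5: v0=G3 v1=E4 downbeat M6
bar 6: v0=F3 v1=D4 downbeat M6
bar 7: v0=C3 v1=A3 downbeat M6
bar 8: v0=D3 v1=D4 downbeat P8
  -> R7 @ bar 1 tick 2 v(1,): A3->C5 leap 15st
  -> R2 @ bar 8 tick 0 v(0, 1): C3/A3 M6 -> D3/D4 P8 similar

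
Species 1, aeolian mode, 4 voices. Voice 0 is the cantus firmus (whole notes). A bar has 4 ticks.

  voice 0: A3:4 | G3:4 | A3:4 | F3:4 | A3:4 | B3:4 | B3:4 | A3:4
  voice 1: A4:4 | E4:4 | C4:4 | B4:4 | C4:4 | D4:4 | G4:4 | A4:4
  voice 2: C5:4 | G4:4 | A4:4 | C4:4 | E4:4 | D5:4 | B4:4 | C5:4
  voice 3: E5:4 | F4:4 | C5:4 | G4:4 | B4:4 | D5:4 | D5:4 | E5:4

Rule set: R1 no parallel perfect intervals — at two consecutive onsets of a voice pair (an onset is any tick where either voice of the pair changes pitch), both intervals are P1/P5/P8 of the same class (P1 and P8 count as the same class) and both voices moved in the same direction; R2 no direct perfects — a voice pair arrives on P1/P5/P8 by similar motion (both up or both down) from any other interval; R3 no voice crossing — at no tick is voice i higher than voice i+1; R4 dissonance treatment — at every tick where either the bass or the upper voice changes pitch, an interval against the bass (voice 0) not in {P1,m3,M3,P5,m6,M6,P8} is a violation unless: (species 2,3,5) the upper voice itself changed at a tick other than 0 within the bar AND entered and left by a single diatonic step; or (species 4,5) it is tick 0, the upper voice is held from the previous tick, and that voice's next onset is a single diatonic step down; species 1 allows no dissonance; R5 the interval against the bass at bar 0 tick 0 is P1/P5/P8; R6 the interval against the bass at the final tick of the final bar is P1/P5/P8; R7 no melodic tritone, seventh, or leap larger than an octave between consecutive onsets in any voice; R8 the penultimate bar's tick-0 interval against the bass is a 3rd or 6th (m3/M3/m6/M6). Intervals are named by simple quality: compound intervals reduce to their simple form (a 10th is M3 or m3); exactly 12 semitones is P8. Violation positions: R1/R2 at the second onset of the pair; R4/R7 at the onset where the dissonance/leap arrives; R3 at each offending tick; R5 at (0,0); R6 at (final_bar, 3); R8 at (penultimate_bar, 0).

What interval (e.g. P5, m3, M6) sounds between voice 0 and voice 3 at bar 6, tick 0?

voice 0=B3 voice 3=D5 -> m3

m3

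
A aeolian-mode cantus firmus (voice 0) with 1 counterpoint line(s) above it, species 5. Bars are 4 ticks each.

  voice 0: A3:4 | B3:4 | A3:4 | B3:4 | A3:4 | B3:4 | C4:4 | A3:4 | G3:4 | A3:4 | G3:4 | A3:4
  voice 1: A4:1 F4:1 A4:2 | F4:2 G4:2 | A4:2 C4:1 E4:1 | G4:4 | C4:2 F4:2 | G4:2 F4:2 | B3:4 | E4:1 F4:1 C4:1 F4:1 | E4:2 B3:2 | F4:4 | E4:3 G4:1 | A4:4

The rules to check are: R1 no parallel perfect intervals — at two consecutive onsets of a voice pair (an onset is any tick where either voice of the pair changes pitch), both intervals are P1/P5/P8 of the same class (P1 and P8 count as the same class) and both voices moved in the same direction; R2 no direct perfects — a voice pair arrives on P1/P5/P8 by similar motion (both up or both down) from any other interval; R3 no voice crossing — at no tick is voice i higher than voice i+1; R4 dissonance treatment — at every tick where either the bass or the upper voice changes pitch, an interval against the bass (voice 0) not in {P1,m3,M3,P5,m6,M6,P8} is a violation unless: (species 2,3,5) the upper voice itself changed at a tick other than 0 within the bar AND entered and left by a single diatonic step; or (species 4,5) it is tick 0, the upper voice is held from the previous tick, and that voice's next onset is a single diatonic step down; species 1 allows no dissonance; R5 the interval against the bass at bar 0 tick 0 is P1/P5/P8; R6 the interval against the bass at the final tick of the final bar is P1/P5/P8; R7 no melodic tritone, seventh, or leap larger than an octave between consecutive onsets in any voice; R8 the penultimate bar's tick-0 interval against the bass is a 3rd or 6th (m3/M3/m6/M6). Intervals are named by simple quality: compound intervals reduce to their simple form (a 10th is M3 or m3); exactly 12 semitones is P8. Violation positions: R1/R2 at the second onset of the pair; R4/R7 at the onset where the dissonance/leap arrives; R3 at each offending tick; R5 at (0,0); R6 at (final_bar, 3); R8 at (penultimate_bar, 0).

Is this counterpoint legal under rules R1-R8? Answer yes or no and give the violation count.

No (10 violations)

bar 0: v0=A3 v1=A4 (P8)
bar 1: v0=B3 v1=F4 (TT)
bar 2: v0=A3 v1=A4 (P8)
bar 3: v0=B3 v1=G4 (m6)
bar 4: v0=A3 v1=C4 (m3)
bar 5: v0=B3 v1=G4 (m6)
bar 6: v0=C4 v1=B3 (m2)
bar 7: v0=A3 v1=E4 (P5)
bar 8: v0=G3 v1=E4 (M6)
bar 9: v0=A3 v1=F4 (m6)
bar 10: v0=G3 v1=E4 (M6)
bar 11: v0=A3 v1=A4 (P8)
  R4 @ bar1.0: B3/F4 TT untreated
  R4 @ bar5.2: B3/F4 TT untreated
  R3 @ bar6.0: C4 above B3
  R4 @ bar6.0: C4/B3 m2 untreated
  R7 @ bar6.0: F4->B3 leap 6st
  R3 @ bar6.1: C4 above B3
  R3 @ bar6.2: C4 above B3
  R3 @ bar6.3: C4 above B3
  R7 @ bar9.0: B3->F4 leap 6st
  R1 @ bar11.0: G3/G4 P8 -> A3/A4 P8 similar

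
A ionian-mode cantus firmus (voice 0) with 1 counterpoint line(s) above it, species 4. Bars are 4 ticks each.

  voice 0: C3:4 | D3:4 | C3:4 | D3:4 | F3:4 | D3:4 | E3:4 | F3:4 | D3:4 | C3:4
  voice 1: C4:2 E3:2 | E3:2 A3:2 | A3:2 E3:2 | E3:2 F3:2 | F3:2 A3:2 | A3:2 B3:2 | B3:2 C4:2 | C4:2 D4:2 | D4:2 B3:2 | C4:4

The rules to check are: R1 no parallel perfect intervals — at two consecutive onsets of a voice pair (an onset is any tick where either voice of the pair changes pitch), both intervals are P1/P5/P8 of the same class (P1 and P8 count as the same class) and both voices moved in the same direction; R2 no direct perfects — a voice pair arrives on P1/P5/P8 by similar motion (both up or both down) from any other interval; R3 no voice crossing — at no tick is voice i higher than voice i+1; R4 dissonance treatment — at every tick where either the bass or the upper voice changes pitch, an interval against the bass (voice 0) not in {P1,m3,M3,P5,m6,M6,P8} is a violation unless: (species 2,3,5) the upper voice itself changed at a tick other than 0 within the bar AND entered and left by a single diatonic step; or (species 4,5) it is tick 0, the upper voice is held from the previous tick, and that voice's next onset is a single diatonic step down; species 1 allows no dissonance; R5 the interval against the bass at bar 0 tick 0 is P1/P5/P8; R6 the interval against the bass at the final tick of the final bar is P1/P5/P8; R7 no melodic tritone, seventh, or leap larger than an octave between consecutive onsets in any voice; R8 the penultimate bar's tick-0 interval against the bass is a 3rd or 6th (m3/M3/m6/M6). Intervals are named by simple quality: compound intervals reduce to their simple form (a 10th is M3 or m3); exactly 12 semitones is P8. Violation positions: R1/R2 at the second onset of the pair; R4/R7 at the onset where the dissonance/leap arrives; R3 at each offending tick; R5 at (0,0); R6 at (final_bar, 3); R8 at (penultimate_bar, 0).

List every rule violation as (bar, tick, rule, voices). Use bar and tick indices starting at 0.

bar 0: v0=C3 v1=C4 downbeat P8
bar 1: v0=D3 v1=E3 downbeat M2
bar 2: v0=C3 v1=A3 downbeat M6
bar 3: v0=D3 v1=E3 downbeat M2
bar 4: v0=F3 v1=F3 downbeat P1
bar 5: v0=D3 v1=A3 downbeat P5
bar 6: v0=E3 v1=B3 downbeat P5
bar 7: v0=F3 v1=C4 downbeat P5
bar 8: v0=D3 v1=D4 downbeat P8
bar 9: v0=C3 v1=C4 downbeat P8
  -> R4 @ bar 1 tick 0 v(0, 1): D3/E3 M2 untreated
  -> R4 @ bar 3 tick 0 v(0, 1): D3/E3 M2 untreated
  -> R8 @ bar 8 tick 0 v(0, 1): penult P8 not 3rd/6th

(1, 0, R4, (0, 1))
(3, 0, R4, (0, 1))
(8, 0, R8, (0, 1))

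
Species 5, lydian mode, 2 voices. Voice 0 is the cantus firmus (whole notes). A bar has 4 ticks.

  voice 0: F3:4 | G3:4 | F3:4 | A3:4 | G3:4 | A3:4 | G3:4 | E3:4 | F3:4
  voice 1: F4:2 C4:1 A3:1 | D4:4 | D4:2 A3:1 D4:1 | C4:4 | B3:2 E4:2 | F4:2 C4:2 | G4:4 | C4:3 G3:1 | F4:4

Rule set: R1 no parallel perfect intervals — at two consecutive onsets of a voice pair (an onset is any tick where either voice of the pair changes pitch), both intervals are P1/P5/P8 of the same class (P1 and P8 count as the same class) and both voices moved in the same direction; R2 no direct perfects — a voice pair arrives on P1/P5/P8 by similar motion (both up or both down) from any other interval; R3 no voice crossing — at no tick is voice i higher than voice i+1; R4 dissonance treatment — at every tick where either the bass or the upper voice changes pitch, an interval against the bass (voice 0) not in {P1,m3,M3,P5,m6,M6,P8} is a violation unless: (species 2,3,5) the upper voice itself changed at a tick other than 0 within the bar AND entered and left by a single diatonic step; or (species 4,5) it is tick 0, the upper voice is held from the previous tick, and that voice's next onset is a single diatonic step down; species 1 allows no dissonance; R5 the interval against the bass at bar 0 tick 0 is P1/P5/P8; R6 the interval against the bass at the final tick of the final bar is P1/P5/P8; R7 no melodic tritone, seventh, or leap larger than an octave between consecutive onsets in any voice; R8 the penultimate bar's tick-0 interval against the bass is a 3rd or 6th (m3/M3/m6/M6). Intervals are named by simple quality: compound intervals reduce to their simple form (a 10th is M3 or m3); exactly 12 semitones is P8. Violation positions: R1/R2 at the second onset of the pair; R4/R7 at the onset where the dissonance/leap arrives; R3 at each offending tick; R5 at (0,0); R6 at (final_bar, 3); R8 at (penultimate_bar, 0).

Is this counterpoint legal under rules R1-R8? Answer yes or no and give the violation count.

No (3 violations)

bar 0: v0=F3 v1=F4 (P8)
bar 1: v0=G3 v1=D4 (P5)
bar 2: v0=F3 v1=D4 (M6)
bar 3: v0=A3 v1=C4 (m3)
bar 4: v0=G3 v1=B3 (M3)
bar 5: v0=A3 v1=F4 (m6)
bar 6: v0=G3 v1=G4 (P8)
bar 7: v0=E3 v1=C4 (m6)
bar 8: v0=F3 v1=F4 (P8)
  R2 @ bar1.0: F3/A3 M3 -> G3/D4 P5 similar
  R2 @ bar8.0: E3/G3 m3 -> F3/F4 P8 similar
  R7 @ bar8.0: G3->F4 leap 10st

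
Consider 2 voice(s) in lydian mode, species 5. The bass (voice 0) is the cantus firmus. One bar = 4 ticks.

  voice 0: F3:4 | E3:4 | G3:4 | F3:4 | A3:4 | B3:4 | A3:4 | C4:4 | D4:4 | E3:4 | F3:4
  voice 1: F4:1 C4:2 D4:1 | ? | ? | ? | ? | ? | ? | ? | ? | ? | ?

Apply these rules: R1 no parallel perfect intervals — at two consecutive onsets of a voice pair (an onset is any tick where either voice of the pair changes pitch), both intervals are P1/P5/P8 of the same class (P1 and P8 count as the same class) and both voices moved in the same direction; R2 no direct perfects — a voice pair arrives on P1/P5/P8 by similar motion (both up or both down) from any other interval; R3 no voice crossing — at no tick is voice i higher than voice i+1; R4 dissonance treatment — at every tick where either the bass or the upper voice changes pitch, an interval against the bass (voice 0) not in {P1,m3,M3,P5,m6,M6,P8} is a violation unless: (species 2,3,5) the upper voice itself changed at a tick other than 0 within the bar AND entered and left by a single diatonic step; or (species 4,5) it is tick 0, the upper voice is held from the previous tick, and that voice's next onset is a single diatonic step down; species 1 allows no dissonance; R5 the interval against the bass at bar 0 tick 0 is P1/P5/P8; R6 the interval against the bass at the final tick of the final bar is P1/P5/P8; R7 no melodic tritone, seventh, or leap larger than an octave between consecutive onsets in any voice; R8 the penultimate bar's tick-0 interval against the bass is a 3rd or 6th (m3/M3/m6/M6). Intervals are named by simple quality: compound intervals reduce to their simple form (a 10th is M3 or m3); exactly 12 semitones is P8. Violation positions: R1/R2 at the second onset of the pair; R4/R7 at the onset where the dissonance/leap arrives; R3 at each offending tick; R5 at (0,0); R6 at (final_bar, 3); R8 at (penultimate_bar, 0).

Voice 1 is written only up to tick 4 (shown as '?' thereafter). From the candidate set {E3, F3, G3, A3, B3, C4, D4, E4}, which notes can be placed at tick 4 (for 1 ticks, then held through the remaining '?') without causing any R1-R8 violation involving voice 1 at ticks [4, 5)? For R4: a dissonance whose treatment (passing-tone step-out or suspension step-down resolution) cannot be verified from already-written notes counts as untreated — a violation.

{C4, E4, G3}

E3: violates R2,R7
F3: violates R4
G3: legal
A3: violates R4
B3: violates R2
C4: legal
D4: violates R4
E4: legal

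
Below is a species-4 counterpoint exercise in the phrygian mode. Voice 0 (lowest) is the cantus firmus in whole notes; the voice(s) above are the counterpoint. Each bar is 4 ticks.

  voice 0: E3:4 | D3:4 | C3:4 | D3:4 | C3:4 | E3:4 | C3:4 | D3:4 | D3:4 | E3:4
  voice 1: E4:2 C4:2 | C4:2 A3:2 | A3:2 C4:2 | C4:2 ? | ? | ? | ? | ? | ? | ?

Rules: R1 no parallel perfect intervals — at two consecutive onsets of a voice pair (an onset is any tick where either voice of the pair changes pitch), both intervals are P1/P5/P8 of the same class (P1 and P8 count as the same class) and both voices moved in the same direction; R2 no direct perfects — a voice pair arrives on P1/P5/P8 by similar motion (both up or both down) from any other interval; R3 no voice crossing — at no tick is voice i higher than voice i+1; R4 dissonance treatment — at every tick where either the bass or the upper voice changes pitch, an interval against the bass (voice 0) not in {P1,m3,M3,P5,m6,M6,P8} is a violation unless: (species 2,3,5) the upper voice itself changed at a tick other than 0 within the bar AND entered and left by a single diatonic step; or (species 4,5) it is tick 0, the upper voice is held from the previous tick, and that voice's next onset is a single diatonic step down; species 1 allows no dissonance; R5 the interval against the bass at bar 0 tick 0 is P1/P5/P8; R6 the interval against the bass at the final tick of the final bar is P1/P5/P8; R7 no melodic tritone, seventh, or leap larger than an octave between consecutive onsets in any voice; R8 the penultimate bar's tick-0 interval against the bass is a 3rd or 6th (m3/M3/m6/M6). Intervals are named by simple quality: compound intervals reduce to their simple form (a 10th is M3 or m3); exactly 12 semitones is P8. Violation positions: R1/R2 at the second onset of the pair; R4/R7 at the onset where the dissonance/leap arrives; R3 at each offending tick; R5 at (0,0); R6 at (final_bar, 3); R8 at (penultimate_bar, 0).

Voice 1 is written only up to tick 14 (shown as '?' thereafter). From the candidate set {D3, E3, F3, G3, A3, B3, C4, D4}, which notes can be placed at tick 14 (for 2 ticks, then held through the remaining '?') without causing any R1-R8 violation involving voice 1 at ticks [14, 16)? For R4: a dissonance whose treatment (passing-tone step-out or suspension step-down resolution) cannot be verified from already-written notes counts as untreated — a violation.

{A3, B3, C4, D4, F3}

D3: violates R7
E3: violates R4
F3: legal
G3: violates R4
A3: legal
B3: legal
C4: legal
D4: legal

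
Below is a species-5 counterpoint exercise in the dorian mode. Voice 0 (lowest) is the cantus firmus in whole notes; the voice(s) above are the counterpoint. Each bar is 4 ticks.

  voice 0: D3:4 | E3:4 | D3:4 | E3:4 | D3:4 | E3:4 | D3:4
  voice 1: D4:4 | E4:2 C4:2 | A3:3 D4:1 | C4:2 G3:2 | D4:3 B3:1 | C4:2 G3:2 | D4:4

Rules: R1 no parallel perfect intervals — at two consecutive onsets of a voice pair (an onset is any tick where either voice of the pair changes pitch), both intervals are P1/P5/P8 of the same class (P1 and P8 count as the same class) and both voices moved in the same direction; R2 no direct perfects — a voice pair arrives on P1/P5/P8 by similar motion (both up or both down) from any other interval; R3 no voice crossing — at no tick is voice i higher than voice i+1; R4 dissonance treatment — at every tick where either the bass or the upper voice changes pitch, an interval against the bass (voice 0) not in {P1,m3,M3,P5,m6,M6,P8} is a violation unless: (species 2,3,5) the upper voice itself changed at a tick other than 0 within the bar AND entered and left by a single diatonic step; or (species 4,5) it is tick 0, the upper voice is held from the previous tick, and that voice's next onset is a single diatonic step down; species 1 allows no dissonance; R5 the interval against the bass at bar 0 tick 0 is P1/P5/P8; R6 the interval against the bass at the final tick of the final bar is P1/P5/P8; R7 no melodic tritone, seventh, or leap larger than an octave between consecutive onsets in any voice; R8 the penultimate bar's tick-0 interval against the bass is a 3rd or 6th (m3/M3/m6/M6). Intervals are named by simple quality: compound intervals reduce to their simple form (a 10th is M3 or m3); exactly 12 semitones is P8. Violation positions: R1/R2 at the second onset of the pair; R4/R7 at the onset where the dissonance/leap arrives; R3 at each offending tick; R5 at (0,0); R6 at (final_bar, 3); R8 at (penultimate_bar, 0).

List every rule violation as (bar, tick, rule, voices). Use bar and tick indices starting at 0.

(1, 0, R1, (0, 1))
(2, 0, R2, (0, 1))

bar 0: v0=D3 v1=D4 downbeat P8
bar 1: v0=E3 v1=E4 downbeat P8
bar 2: v0=D3 v1=A3 downbeat P5
bar 3: v0=E3 v1=C4 downbeat m6
bar 4: v0=D3 v1=D4 downbeat P8
bar 5: v0=E3 v1=C4 downbeat m6
bar 6: v0=D3 v1=D4 downbeat P8
  -> R1 @ bar 1 tick 0 v(0, 1): D3/D4 P8 -> E3/E4 P8 similar
  -> R2 @ bar 2 tick 0 v(0, 1): E3/C4 m6 -> D3/A3 P5 similar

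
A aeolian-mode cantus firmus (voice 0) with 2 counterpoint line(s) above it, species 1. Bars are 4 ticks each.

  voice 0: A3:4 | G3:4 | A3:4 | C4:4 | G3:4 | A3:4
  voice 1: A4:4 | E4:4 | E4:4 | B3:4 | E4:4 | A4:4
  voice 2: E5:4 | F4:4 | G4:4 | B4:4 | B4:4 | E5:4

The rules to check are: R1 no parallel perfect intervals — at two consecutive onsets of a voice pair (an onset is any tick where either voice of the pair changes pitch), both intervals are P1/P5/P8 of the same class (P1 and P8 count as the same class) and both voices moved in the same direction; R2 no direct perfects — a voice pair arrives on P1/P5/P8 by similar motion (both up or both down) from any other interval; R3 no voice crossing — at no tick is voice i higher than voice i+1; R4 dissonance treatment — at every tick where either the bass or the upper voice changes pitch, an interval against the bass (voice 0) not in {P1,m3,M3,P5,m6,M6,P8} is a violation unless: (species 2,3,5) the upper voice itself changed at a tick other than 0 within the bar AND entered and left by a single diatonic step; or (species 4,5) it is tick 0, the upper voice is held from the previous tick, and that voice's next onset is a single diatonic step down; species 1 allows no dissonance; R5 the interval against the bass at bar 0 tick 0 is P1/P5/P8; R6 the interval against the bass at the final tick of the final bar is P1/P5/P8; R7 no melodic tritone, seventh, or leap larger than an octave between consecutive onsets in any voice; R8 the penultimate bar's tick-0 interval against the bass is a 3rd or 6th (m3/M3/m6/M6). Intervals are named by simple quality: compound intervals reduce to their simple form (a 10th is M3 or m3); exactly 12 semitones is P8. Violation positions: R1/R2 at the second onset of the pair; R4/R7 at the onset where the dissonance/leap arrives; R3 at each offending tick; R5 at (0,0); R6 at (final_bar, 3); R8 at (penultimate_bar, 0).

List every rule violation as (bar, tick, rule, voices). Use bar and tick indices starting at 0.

bar 0: v0=A3 v1=A4 v2=E5 downbeat P5
bar 1: v0=G3 v1=E4 v2=F4 downbeat m7
bar 2: v0=A3 v1=E4 v2=G4 downbeat m7
bar 3: v0=C4 v1=B3 v2=B4 downbeat M7
bar 4: v0=G3 v1=E4 v2=B4 downbeat M3
bar 5: v0=A3 v1=A4 v2=E5 downbeat P5
  -> R4 @ bar 1 tick 0 v(0, 2): G3/F4 m7 untreated
  -> R7 @ bar 1 tick 0 v(2,): E5->F4 leap 11st
  -> R4 @ bar 2 tick 0 v(0, 2): A3/G4 m7 untreated
  -> R3 @ bar 3 tick 0 v(0, 1): C4 above B3
  -> R4 @ bar 3 tick 0 v(0, 1): C4/B3 m2 untreated
  -> R4 @ bar 3 tick 0 v(0, 2): C4/B4 M7 untreated
  -> R3 @ bar 3 tick 1 v(0, 1): C4 above B3
  -> R3 @ bar 3 tick 2 v(0, 1): C4 above B3
  -> R3 @ bar 3 tick 3 v(0, 1): C4 above B3
  -> R1 @ bar 5 tick 0 v(1, 2): E4/B4 P5 -> A4/E5 P5 similar
  -> R2 @ bar 5 tick 0 v(0, 1): G3/E4 M6 -> A3/A4 P8 similar
  -> R2 @ bar 5 tick 0 v(0, 2): G3/B4 M3 -> A3/E5 P5 similar

(1, 0, R4, (0, 2))
(1, 0, R7, (2,))
(2, 0, R4, (0, 2))
(3, 0, R3, (0, 1))
(3, 0, R4, (0, 1))
(3, 0, R4, (0, 2))
(3, 1, R3, (0, 1))
(3, 2, R3, (0, 1))
(3, 3, R3, (0, 1))
(5, 0, R1, (1, 2))
(5, 0, R2, (0, 1))
(5, 0, R2, (0, 2))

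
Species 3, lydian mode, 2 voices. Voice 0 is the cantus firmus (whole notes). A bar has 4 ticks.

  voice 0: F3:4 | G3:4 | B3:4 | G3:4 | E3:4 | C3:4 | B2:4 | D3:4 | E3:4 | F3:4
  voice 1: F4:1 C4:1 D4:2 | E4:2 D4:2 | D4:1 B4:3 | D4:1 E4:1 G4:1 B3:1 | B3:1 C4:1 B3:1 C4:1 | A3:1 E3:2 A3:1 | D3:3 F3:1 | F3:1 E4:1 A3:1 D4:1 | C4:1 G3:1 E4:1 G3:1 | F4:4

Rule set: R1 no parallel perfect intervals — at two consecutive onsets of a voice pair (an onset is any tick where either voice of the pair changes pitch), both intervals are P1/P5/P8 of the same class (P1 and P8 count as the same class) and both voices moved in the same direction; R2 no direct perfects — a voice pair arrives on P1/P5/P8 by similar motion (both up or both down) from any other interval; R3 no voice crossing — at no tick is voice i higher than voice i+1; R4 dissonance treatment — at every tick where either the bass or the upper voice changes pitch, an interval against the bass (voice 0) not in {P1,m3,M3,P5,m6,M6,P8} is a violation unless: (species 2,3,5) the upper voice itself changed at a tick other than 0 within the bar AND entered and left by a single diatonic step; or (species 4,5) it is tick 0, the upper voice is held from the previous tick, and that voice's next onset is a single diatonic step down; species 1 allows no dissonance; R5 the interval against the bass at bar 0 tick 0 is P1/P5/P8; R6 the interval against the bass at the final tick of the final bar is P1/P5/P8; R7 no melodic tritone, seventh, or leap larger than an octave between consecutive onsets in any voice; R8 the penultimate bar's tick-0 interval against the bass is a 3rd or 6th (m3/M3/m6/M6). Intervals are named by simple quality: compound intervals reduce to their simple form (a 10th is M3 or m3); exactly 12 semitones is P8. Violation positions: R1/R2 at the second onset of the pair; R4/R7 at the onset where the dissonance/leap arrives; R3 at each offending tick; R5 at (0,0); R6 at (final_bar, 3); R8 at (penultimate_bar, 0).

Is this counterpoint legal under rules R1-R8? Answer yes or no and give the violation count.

bar 0: v0=F3 v1=F4 (P8)
bar 1: v0=G3 v1=E4 (M6)
bar 2: v0=B3 v1=D4 (m3)
bar 3: v0=G3 v1=D4 (P5)
bar 4: v0=E3 v1=B3 (P5)
bar 5: v0=C3 v1=A3 (M6)
bar 6: v0=B2 v1=D3 (m3)
bar 7: v0=D3 v1=F3 (m3)
bar 8: v0=E3 v1=C4 (m6)
bar 9: v0=F3 v1=F4 (P8)
  R2 @ bar3.0: B3/B4 P8 -> G3/D4 P5 similar
  R4 @ bar6.3: B2/F3 TT untreated
  R4 @ bar7.1: D3/E4 M2 untreated
  R7 @ bar7.1: F3->E4 leap 11st
  R2 @ bar9.0: E3/G3 m3 -> F3/F4 P8 similar
  R7 @ bar9.0: G3->F4 leap 10st

No (6 violations)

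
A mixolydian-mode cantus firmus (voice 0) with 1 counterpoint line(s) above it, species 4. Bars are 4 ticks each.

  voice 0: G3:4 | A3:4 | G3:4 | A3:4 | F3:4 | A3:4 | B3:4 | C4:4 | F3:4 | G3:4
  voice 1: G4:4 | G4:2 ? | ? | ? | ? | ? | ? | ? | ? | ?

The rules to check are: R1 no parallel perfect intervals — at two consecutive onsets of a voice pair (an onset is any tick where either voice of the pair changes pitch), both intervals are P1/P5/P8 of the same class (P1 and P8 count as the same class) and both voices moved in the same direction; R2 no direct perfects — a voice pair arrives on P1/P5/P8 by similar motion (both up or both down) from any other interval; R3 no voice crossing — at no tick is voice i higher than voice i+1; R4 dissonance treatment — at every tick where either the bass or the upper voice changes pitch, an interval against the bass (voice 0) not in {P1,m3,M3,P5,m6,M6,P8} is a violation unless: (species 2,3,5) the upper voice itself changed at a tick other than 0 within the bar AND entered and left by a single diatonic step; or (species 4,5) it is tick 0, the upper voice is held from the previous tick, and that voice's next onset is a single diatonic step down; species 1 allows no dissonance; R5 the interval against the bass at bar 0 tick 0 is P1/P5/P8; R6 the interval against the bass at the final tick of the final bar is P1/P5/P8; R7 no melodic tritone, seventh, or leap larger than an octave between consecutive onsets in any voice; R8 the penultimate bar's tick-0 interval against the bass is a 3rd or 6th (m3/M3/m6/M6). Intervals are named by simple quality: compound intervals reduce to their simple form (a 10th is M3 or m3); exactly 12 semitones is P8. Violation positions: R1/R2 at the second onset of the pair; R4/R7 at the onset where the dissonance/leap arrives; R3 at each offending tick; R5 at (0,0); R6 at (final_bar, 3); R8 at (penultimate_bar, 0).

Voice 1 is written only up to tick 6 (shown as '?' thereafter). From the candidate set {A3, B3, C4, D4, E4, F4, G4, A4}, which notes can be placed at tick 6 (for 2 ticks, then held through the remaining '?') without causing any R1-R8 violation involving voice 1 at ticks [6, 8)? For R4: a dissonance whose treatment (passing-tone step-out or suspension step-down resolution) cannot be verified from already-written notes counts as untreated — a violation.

{A4, C4, E4, F4, G4}

A3: violates R7
B3: violates R4
C4: legal
D4: violates R4
E4: legal
F4: legal
G4: legal
A4: legal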